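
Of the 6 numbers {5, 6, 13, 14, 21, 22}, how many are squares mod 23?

(5/23) = -1 → non-residue.
(6/23) = +1 → QR.
(13/23) = +1 → QR.
(14/23) = -1 → non-residue.
(21/23) = -1 → non-residue.
(22/23) = -1 → non-residue.
Total quadratic residues among the 6: 2.

2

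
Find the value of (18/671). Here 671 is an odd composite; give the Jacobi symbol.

1

Pull out 2: since 671 ≡ 7 (mod 8), (2/671) = +1.
Reciprocity: 9 ≡ 1 and 671 ≡ 3 (mod 4), so (9/671) = +(671/9).
Reduce top mod 9: now compute (5/9).
Reciprocity: 5 ≡ 1 and 9 ≡ 1 (mod 4), so (5/9) = +(9/5).
Reduce top mod 5: now compute (4/5).
Pull out 2^2: since 5 ≡ 5 (mod 8), (2/5) = -1, so (2/5)^2 = +1.
Reached (1/5) = 1. Collecting the sign flips along the way, the symbol is +1.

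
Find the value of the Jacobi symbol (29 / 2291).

0

Reciprocity: 29 ≡ 1 and 2291 ≡ 3 (mod 4), so (29/2291) = +(2291/29).
Reduce top mod 29: now compute (0/29).
Top reduces to 0: gcd > 1, so the symbol is 0.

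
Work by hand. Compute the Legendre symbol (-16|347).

-1

Euler's criterion: (-16/347) ≡ 331^173 (mod 347).
331^2 ≡ 256 (mod 347)
331^4 ≡ 300 (mod 347)
331^8 ≡ 127 (mod 347)
331^16 ≡ 167 (mod 347)
331^32 ≡ 129 (mod 347)
331^64 ≡ 332 (mod 347)
331^128 ≡ 225 (mod 347)
331^173 = 331^(128+32+8+4+1) ≡ 346 (mod 347).
Result is 346 ≡ −1, so (-16/347) = −1.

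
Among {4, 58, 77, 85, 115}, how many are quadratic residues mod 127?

2

(4/127) = +1 → QR.
(58/127) = -1 → non-residue.
(77/127) = -1 → non-residue.
(85/127) = -1 → non-residue.
(115/127) = +1 → QR.
Total quadratic residues among the 5: 2.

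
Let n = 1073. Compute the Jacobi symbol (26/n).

-1

Pull out 2: since 1073 ≡ 1 (mod 8), (2/1073) = +1.
Reciprocity: 13 ≡ 1 and 1073 ≡ 1 (mod 4), so (13/1073) = +(1073/13).
Reduce top mod 13: now compute (7/13).
Reciprocity: 7 ≡ 3 and 13 ≡ 1 (mod 4), so (7/13) = +(13/7).
Reduce top mod 7: now compute (6/7).
Pull out 2: since 7 ≡ 7 (mod 8), (2/7) = +1.
Reciprocity: 3 ≡ 3 and 7 ≡ 3 (mod 4), so (3/7) = −(7/3).
Reduce top mod 3: now compute (1/3).
Reached (1/3) = 1. Collecting the sign flips along the way, the symbol is -1.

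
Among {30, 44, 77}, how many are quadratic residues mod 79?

(30/79) = -1 → non-residue.
(44/79) = +1 → QR.
(77/79) = -1 → non-residue.
Total quadratic residues among the 3: 1.

1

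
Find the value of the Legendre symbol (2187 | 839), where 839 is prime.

1

First reduce: 2187 ≡ 509 (mod 839).
Reciprocity: 509 ≡ 1 and 839 ≡ 3 (mod 4), so (509/839) = +(839/509).
Reduce top mod 509: now compute (330/509).
Pull out 2: since 509 ≡ 5 (mod 8), (2/509) = -1.
Reciprocity: 165 ≡ 1 and 509 ≡ 1 (mod 4), so (165/509) = +(509/165).
Reduce top mod 165: now compute (14/165).
Pull out 2: since 165 ≡ 5 (mod 8), (2/165) = -1.
Reciprocity: 7 ≡ 3 and 165 ≡ 1 (mod 4), so (7/165) = +(165/7).
Reduce top mod 7: now compute (4/7).
Pull out 2^2: since 7 ≡ 7 (mod 8), (2/7) = +1, so (2/7)^2 = +1.
Reached (1/7) = 1. Collecting the sign flips along the way, the symbol is +1.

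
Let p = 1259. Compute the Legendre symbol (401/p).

1

Reciprocity: 401 ≡ 1 and 1259 ≡ 3 (mod 4), so (401/1259) = +(1259/401).
Reduce top mod 401: now compute (56/401).
Pull out 2^3: since 401 ≡ 1 (mod 8), (2/401) = +1, so (2/401)^3 = +1.
Reciprocity: 7 ≡ 3 and 401 ≡ 1 (mod 4), so (7/401) = +(401/7).
Reduce top mod 7: now compute (2/7).
Pull out 2: since 7 ≡ 7 (mod 8), (2/7) = +1.
Reached (1/7) = 1. Collecting the sign flips along the way, the symbol is +1.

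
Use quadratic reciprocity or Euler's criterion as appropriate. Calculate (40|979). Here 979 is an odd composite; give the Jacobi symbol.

-1

Pull out 2^3: since 979 ≡ 3 (mod 8), (2/979) = -1, so (2/979)^3 = -1.
Reciprocity: 5 ≡ 1 and 979 ≡ 3 (mod 4), so (5/979) = +(979/5).
Reduce top mod 5: now compute (4/5).
Pull out 2^2: since 5 ≡ 5 (mod 8), (2/5) = -1, so (2/5)^2 = +1.
Reached (1/5) = 1. Collecting the sign flips along the way, the symbol is -1.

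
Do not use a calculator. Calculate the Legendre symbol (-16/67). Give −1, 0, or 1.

Euler's criterion: (-16/67) ≡ 51^33 (mod 67).
51^2 ≡ 55 (mod 67)
51^4 ≡ 10 (mod 67)
51^8 ≡ 33 (mod 67)
51^16 ≡ 17 (mod 67)
51^32 ≡ 21 (mod 67)
51^33 = 51^(32+1) ≡ 66 (mod 67).
Result is 66 ≡ −1, so (-16/67) = −1.

-1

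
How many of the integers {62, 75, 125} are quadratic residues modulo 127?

(62/127) = +1 → QR.
(75/127) = -1 → non-residue.
(125/127) = -1 → non-residue.
Total quadratic residues among the 3: 1.

1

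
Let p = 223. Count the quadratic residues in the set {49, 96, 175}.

2

(49/223) = +1 → QR.
(96/223) = -1 → non-residue.
(175/223) = +1 → QR.
Total quadratic residues among the 3: 2.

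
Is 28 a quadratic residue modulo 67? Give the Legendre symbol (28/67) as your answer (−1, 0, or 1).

-1

Euler's criterion: (28/67) ≡ 28^33 (mod 67).
28^2 ≡ 47 (mod 67)
28^4 ≡ 65 (mod 67)
28^8 ≡ 4 (mod 67)
28^16 ≡ 16 (mod 67)
28^32 ≡ 55 (mod 67)
28^33 = 28^(32+1) ≡ 66 (mod 67).
Result is 66 ≡ −1, so (28/67) = −1.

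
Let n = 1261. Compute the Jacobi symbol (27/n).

1

Reciprocity: 27 ≡ 3 and 1261 ≡ 1 (mod 4), so (27/1261) = +(1261/27).
Reduce top mod 27: now compute (19/27).
Reciprocity: 19 ≡ 3 and 27 ≡ 3 (mod 4), so (19/27) = −(27/19).
Reduce top mod 19: now compute (8/19).
Pull out 2^3: since 19 ≡ 3 (mod 8), (2/19) = -1, so (2/19)^3 = -1.
Reached (1/19) = 1. Collecting the sign flips along the way, the symbol is +1.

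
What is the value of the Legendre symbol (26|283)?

Pull out 2: since 283 ≡ 3 (mod 8), (2/283) = -1.
Reciprocity: 13 ≡ 1 and 283 ≡ 3 (mod 4), so (13/283) = +(283/13).
Reduce top mod 13: now compute (10/13).
Pull out 2: since 13 ≡ 5 (mod 8), (2/13) = -1.
Reciprocity: 5 ≡ 1 and 13 ≡ 1 (mod 4), so (5/13) = +(13/5).
Reduce top mod 5: now compute (3/5).
Reciprocity: 3 ≡ 3 and 5 ≡ 1 (mod 4), so (3/5) = +(5/3).
Reduce top mod 3: now compute (2/3).
Pull out 2: since 3 ≡ 3 (mod 8), (2/3) = -1.
Reached (1/3) = 1. Collecting the sign flips along the way, the symbol is -1.

-1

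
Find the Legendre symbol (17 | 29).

-1

Euler's criterion: (17/29) ≡ 17^14 (mod 29).
17^2 ≡ 28 (mod 29)
17^4 ≡ 1 (mod 29)
17^8 ≡ 1 (mod 29)
17^14 = 17^(8+4+2) ≡ 28 (mod 29).
Result is 28 ≡ −1, so (17/29) = −1.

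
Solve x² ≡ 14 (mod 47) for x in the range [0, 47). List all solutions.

Since 47 ≡ 3 (mod 4), a square root of 14 is 14^((47+1)/4) = 14^12 mod 47.
Repeated squaring: 14^2≡8, 14^4≡17, 14^8≡7 (mod 47).
14^12 = 14^(8+4) ≡ 25 (mod 47).
Check: 25² = 625 ≡ 14 (mod 47). The two roots are 22 and 25.

22, 25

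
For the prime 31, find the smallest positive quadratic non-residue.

3

(2/31) = +1, so 2 is a residue.
(3/31) = −1, so 3 is the smallest positive non-residue mod 31.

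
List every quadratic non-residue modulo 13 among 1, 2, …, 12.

Square k = 1,…,6 (k and 13−k give the same square):
1²=1, 2²=4, 3²=9, 4²≡3, 5²≡12, 6²≡10 (mod 13).
The residues are {1, 3, 4, 9, 10, 12}; the non-residues are the remaining 6 nonzero classes.

2, 5, 6, 7, 8, 11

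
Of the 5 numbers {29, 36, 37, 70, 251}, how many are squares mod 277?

3

(29/277) = +1 → QR.
(36/277) = +1 → QR.
(37/277) = -1 → non-residue.
(70/277) = +1 → QR.
(251/277) = -1 → non-residue.
Total quadratic residues among the 5: 3.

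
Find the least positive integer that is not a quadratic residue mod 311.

(2/311) = +1, so 2 is a residue.
(3/311) = +1, so 3 is a residue.
(4/311) = +1, so 4 is a residue.
(5/311) = +1, so 5 is a residue.
(6/311) = +1, so 6 is a residue.
(7/311) = +1, so 7 is a residue.
(8/311) = +1, so 8 is a residue.
(9/311) = +1, so 9 is a residue.
(10/311) = +1, so 10 is a residue.
(11/311) = −1, so 11 is the smallest positive non-residue mod 311.

11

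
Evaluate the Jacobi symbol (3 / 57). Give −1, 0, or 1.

0

Reciprocity: 3 ≡ 3 and 57 ≡ 1 (mod 4), so (3/57) = +(57/3).
Reduce top mod 3: now compute (0/3).
Top reduces to 0: gcd > 1, so the symbol is 0.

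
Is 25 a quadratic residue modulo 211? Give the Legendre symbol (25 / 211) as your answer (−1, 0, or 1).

1

Reciprocity: 25 ≡ 1 and 211 ≡ 3 (mod 4), so (25/211) = +(211/25).
Reduce top mod 25: now compute (11/25).
Reciprocity: 11 ≡ 3 and 25 ≡ 1 (mod 4), so (11/25) = +(25/11).
Reduce top mod 11: now compute (3/11).
Reciprocity: 3 ≡ 3 and 11 ≡ 3 (mod 4), so (3/11) = −(11/3).
Reduce top mod 3: now compute (2/3).
Pull out 2: since 3 ≡ 3 (mod 8), (2/3) = -1.
Reached (1/3) = 1. Collecting the sign flips along the way, the symbol is +1.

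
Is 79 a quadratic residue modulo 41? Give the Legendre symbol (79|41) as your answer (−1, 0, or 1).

First reduce: 79 ≡ 38 (mod 41).
Pull out 2: since 41 ≡ 1 (mod 8), (2/41) = +1.
Reciprocity: 19 ≡ 3 and 41 ≡ 1 (mod 4), so (19/41) = +(41/19).
Reduce top mod 19: now compute (3/19).
Reciprocity: 3 ≡ 3 and 19 ≡ 3 (mod 4), so (3/19) = −(19/3).
Reduce top mod 3: now compute (1/3).
Reached (1/3) = 1. Collecting the sign flips along the way, the symbol is -1.

-1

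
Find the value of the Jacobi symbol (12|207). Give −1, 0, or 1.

Pull out 2^2: since 207 ≡ 7 (mod 8), (2/207) = +1, so (2/207)^2 = +1.
Reciprocity: 3 ≡ 3 and 207 ≡ 3 (mod 4), so (3/207) = −(207/3).
Reduce top mod 3: now compute (0/3).
Top reduces to 0: gcd > 1, so the symbol is 0.

0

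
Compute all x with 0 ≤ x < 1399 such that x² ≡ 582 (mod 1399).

Since 1399 ≡ 3 (mod 4), a square root of 582 is 582^((1399+1)/4) = 582^350 mod 1399.
Repeated squaring: 582^2≡166, 582^4≡975, 582^8≡704, 582^16≡370, 582^32≡1197, 582^64≡233, 582^128≡1127, 582^256≡1236 (mod 1399).
582^350 = 582^(256+64+16+8+4+2) ≡ 1262 (mod 1399).
Check: 1262² = 1592644 ≡ 582 (mod 1399). The two roots are 137 and 1262.

137, 1262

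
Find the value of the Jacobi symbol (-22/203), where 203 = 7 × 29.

-1

First reduce: -22 ≡ 181 (mod 203).
Reciprocity: 181 ≡ 1 and 203 ≡ 3 (mod 4), so (181/203) = +(203/181).
Reduce top mod 181: now compute (22/181).
Pull out 2: since 181 ≡ 5 (mod 8), (2/181) = -1.
Reciprocity: 11 ≡ 3 and 181 ≡ 1 (mod 4), so (11/181) = +(181/11).
Reduce top mod 11: now compute (5/11).
Reciprocity: 5 ≡ 1 and 11 ≡ 3 (mod 4), so (5/11) = +(11/5).
Reduce top mod 5: now compute (1/5).
Reached (1/5) = 1. Collecting the sign flips along the way, the symbol is -1.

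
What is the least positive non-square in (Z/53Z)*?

2

(2/53) = −1, so 2 is the smallest positive non-residue mod 53.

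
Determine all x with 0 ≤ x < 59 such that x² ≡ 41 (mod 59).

10, 49

Since 59 ≡ 3 (mod 4), a square root of 41 is 41^((59+1)/4) = 41^15 mod 59.
Repeated squaring: 41^2≡29, 41^4≡15, 41^8≡48 (mod 59).
41^15 = 41^(8+4+2+1) ≡ 49 (mod 59).
Check: 49² = 2401 ≡ 41 (mod 59). The two roots are 10 and 49.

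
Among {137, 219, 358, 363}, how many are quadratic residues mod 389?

(137/389) = +1 → QR.
(219/389) = -1 → non-residue.
(358/389) = -1 → non-residue.
(363/389) = -1 → non-residue.
Total quadratic residues among the 4: 1.

1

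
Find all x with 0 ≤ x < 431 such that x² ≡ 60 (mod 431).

102, 329

Since 431 ≡ 3 (mod 4), a square root of 60 is 60^((431+1)/4) = 60^108 mod 431.
Repeated squaring: 60^2≡152, 60^4≡261, 60^8≡23, 60^16≡98, 60^32≡122, 60^64≡230 (mod 431).
60^108 = 60^(64+32+8+4) ≡ 329 (mod 431).
Check: 329² = 108241 ≡ 60 (mod 431). The two roots are 102 and 329.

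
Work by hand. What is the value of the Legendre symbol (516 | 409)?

First reduce: 516 ≡ 107 (mod 409).
Reciprocity: 107 ≡ 3 and 409 ≡ 1 (mod 4), so (107/409) = +(409/107).
Reduce top mod 107: now compute (88/107).
Pull out 2^3: since 107 ≡ 3 (mod 8), (2/107) = -1, so (2/107)^3 = -1.
Reciprocity: 11 ≡ 3 and 107 ≡ 3 (mod 4), so (11/107) = −(107/11).
Reduce top mod 11: now compute (8/11).
Pull out 2^3: since 11 ≡ 3 (mod 8), (2/11) = -1, so (2/11)^3 = -1.
Reached (1/11) = 1. Collecting the sign flips along the way, the symbol is -1.

-1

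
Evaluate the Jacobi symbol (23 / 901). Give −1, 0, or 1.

1

Reciprocity: 23 ≡ 3 and 901 ≡ 1 (mod 4), so (23/901) = +(901/23).
Reduce top mod 23: now compute (4/23).
Pull out 2^2: since 23 ≡ 7 (mod 8), (2/23) = +1, so (2/23)^2 = +1.
Reached (1/23) = 1. Collecting the sign flips along the way, the symbol is +1.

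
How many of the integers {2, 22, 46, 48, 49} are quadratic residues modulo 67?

(2/67) = -1 → non-residue.
(22/67) = +1 → QR.
(46/67) = -1 → non-residue.
(48/67) = -1 → non-residue.
(49/67) = +1 → QR.
Total quadratic residues among the 5: 2.

2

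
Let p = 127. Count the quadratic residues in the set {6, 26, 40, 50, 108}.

2

(6/127) = -1 → non-residue.
(26/127) = +1 → QR.
(40/127) = -1 → non-residue.
(50/127) = +1 → QR.
(108/127) = -1 → non-residue.
Total quadratic residues among the 5: 2.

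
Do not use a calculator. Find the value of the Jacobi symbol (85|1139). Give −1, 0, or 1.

Reciprocity: 85 ≡ 1 and 1139 ≡ 3 (mod 4), so (85/1139) = +(1139/85).
Reduce top mod 85: now compute (34/85).
Pull out 2: since 85 ≡ 5 (mod 8), (2/85) = -1.
Reciprocity: 17 ≡ 1 and 85 ≡ 1 (mod 4), so (17/85) = +(85/17).
Reduce top mod 17: now compute (0/17).
Top reduces to 0: gcd > 1, so the symbol is 0.

0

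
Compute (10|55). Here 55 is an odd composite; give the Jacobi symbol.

0

Pull out 2: since 55 ≡ 7 (mod 8), (2/55) = +1.
Reciprocity: 5 ≡ 1 and 55 ≡ 3 (mod 4), so (5/55) = +(55/5).
Reduce top mod 5: now compute (0/5).
Top reduces to 0: gcd > 1, so the symbol is 0.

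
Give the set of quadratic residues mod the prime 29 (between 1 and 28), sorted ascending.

1,4,5,6,7,9,13,16,20,22,23,24,25,28

Square k = 1,…,14 (k and 29−k give the same square):
1²=1, 2²=4, 3²=9, 4²=16, 5²=25, 6²≡7, 7²≡20, 8²≡6, 9²≡23, 10²≡13, 11²≡5, 12²≡28, 13²≡24, 14²≡22 (mod 29).
So the quadratic residues mod 29 are {1, 4, 5, 6, 7, 9, 13, 16, 20, 22, 23, 24, 25, 28}.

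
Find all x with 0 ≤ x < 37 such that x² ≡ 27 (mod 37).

37 ≡ 1 (mod 4), so we find a root by search.
Trying successive values, 8² = 64 ≡ 27 (mod 37). The other root is 37 − 8 = 29.

8, 29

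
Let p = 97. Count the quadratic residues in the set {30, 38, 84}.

0

(30/97) = -1 → non-residue.
(38/97) = -1 → non-residue.
(84/97) = -1 → non-residue.
Total quadratic residues among the 3: 0.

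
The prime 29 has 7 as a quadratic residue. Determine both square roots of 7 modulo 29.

6, 23

29 ≡ 1 (mod 4), so we find a root by search.
Trying successive values, 6² = 36 ≡ 7 (mod 29). The other root is 29 − 6 = 23.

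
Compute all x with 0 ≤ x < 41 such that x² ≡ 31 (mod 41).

41 ≡ 1 (mod 4), so we find a root by search.
Trying successive values, 20² = 400 ≡ 31 (mod 41). The other root is 41 − 20 = 21.

20, 21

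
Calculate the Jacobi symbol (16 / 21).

1

Pull out 2^4: since 21 ≡ 5 (mod 8), (2/21) = -1, so (2/21)^4 = +1.
Reached (1/21) = 1. Collecting the sign flips along the way, the symbol is +1.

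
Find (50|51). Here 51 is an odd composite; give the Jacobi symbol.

-1

Pull out 2: since 51 ≡ 3 (mod 8), (2/51) = -1.
Reciprocity: 25 ≡ 1 and 51 ≡ 3 (mod 4), so (25/51) = +(51/25).
Reduce top mod 25: now compute (1/25).
Reached (1/25) = 1. Collecting the sign flips along the way, the symbol is -1.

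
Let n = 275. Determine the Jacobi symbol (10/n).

0

Pull out 2: since 275 ≡ 3 (mod 8), (2/275) = -1.
Reciprocity: 5 ≡ 1 and 275 ≡ 3 (mod 4), so (5/275) = +(275/5).
Reduce top mod 5: now compute (0/5).
Top reduces to 0: gcd > 1, so the symbol is 0.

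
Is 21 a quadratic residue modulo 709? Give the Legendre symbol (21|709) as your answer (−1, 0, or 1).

Reciprocity: 21 ≡ 1 and 709 ≡ 1 (mod 4), so (21/709) = +(709/21).
Reduce top mod 21: now compute (16/21).
Pull out 2^4: since 21 ≡ 5 (mod 8), (2/21) = -1, so (2/21)^4 = +1.
Reached (1/21) = 1. Collecting the sign flips along the way, the symbol is +1.

1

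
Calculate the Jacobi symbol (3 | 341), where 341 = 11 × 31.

Reciprocity: 3 ≡ 3 and 341 ≡ 1 (mod 4), so (3/341) = +(341/3).
Reduce top mod 3: now compute (2/3).
Pull out 2: since 3 ≡ 3 (mod 8), (2/3) = -1.
Reached (1/3) = 1. Collecting the sign flips along the way, the symbol is -1.

-1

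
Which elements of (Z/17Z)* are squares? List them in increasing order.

1 2 4 8 9 13 15 16

Square k = 1,…,8 (k and 17−k give the same square):
1²=1, 2²=4, 3²=9, 4²=16, 5²≡8, 6²≡2, 7²≡15, 8²≡13 (mod 17).
So the quadratic residues mod 17 are {1, 2, 4, 8, 9, 13, 15, 16}.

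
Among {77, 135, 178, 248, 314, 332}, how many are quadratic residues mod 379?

5

(77/379) = +1 → QR.
(135/379) = -1 → non-residue.
(178/379) = +1 → QR.
(248/379) = +1 → QR.
(314/379) = +1 → QR.
(332/379) = +1 → QR.
Total quadratic residues among the 6: 5.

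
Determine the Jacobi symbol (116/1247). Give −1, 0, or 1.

0

Pull out 2^2: since 1247 ≡ 7 (mod 8), (2/1247) = +1, so (2/1247)^2 = +1.
Reciprocity: 29 ≡ 1 and 1247 ≡ 3 (mod 4), so (29/1247) = +(1247/29).
Reduce top mod 29: now compute (0/29).
Top reduces to 0: gcd > 1, so the symbol is 0.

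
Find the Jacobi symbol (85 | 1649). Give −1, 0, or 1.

0

Reciprocity: 85 ≡ 1 and 1649 ≡ 1 (mod 4), so (85/1649) = +(1649/85).
Reduce top mod 85: now compute (34/85).
Pull out 2: since 85 ≡ 5 (mod 8), (2/85) = -1.
Reciprocity: 17 ≡ 1 and 85 ≡ 1 (mod 4), so (17/85) = +(85/17).
Reduce top mod 17: now compute (0/17).
Top reduces to 0: gcd > 1, so the symbol is 0.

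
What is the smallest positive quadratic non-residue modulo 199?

3

(2/199) = +1, so 2 is a residue.
(3/199) = −1, so 3 is the smallest positive non-residue mod 199.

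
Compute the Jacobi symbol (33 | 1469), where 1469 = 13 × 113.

1

Reciprocity: 33 ≡ 1 and 1469 ≡ 1 (mod 4), so (33/1469) = +(1469/33).
Reduce top mod 33: now compute (17/33).
Reciprocity: 17 ≡ 1 and 33 ≡ 1 (mod 4), so (17/33) = +(33/17).
Reduce top mod 17: now compute (16/17).
Pull out 2^4: since 17 ≡ 1 (mod 8), (2/17) = +1, so (2/17)^4 = +1.
Reached (1/17) = 1. Collecting the sign flips along the way, the symbol is +1.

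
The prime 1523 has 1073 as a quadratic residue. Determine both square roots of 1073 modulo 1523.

585, 938

Since 1523 ≡ 3 (mod 4), a square root of 1073 is 1073^((1523+1)/4) = 1073^381 mod 1523.
Repeated squaring: 1073^2≡1464, 1073^4≡435, 1073^8≡373, 1073^16≡536, 1073^32≡972, 1073^64≡524, 1073^128≡436, 1073^256≡1244 (mod 1523).
1073^381 = 1073^(256+64+32+16+8+4+1) ≡ 585 (mod 1523).
Check: 585² = 342225 ≡ 1073 (mod 1523). The two roots are 585 and 938.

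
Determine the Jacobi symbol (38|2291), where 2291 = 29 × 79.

Pull out 2: since 2291 ≡ 3 (mod 8), (2/2291) = -1.
Reciprocity: 19 ≡ 3 and 2291 ≡ 3 (mod 4), so (19/2291) = −(2291/19).
Reduce top mod 19: now compute (11/19).
Reciprocity: 11 ≡ 3 and 19 ≡ 3 (mod 4), so (11/19) = −(19/11).
Reduce top mod 11: now compute (8/11).
Pull out 2^3: since 11 ≡ 3 (mod 8), (2/11) = -1, so (2/11)^3 = -1.
Reached (1/11) = 1. Collecting the sign flips along the way, the symbol is +1.

1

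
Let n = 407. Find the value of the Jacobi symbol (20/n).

-1

Pull out 2^2: since 407 ≡ 7 (mod 8), (2/407) = +1, so (2/407)^2 = +1.
Reciprocity: 5 ≡ 1 and 407 ≡ 3 (mod 4), so (5/407) = +(407/5).
Reduce top mod 5: now compute (2/5).
Pull out 2: since 5 ≡ 5 (mod 8), (2/5) = -1.
Reached (1/5) = 1. Collecting the sign flips along the way, the symbol is -1.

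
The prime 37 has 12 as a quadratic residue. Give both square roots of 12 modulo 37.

37 ≡ 1 (mod 4), so we find a root by search.
Trying successive values, 7² = 49 ≡ 12 (mod 37). The other root is 37 − 7 = 30.

7, 30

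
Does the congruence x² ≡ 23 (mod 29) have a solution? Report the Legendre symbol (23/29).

1

Reciprocity: 23 ≡ 3 and 29 ≡ 1 (mod 4), so (23/29) = +(29/23).
Reduce top mod 23: now compute (6/23).
Pull out 2: since 23 ≡ 7 (mod 8), (2/23) = +1.
Reciprocity: 3 ≡ 3 and 23 ≡ 3 (mod 4), so (3/23) = −(23/3).
Reduce top mod 3: now compute (2/3).
Pull out 2: since 3 ≡ 3 (mod 8), (2/3) = -1.
Reached (1/3) = 1. Collecting the sign flips along the way, the symbol is +1.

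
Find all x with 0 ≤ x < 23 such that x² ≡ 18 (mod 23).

Since 23 ≡ 3 (mod 4), a square root of 18 is 18^((23+1)/4) = 18^6 mod 23.
Repeated squaring: 18^2≡2, 18^4≡4 (mod 23).
18^6 = 18^(4+2) ≡ 8 (mod 23).
Check: 8² = 64 ≡ 18 (mod 23). The two roots are 8 and 15.

8, 15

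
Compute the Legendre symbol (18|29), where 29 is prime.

Pull out 2: since 29 ≡ 5 (mod 8), (2/29) = -1.
Reciprocity: 9 ≡ 1 and 29 ≡ 1 (mod 4), so (9/29) = +(29/9).
Reduce top mod 9: now compute (2/9).
Pull out 2: since 9 ≡ 1 (mod 8), (2/9) = +1.
Reached (1/9) = 1. Collecting the sign flips along the way, the symbol is -1.

-1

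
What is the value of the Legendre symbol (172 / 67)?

-1

First reduce: 172 ≡ 38 (mod 67).
Pull out 2: since 67 ≡ 3 (mod 8), (2/67) = -1.
Reciprocity: 19 ≡ 3 and 67 ≡ 3 (mod 4), so (19/67) = −(67/19).
Reduce top mod 19: now compute (10/19).
Pull out 2: since 19 ≡ 3 (mod 8), (2/19) = -1.
Reciprocity: 5 ≡ 1 and 19 ≡ 3 (mod 4), so (5/19) = +(19/5).
Reduce top mod 5: now compute (4/5).
Pull out 2^2: since 5 ≡ 5 (mod 8), (2/5) = -1, so (2/5)^2 = +1.
Reached (1/5) = 1. Collecting the sign flips along the way, the symbol is -1.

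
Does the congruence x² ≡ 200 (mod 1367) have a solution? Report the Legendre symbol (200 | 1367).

Pull out 2^3: since 1367 ≡ 7 (mod 8), (2/1367) = +1, so (2/1367)^3 = +1.
Reciprocity: 25 ≡ 1 and 1367 ≡ 3 (mod 4), so (25/1367) = +(1367/25).
Reduce top mod 25: now compute (17/25).
Reciprocity: 17 ≡ 1 and 25 ≡ 1 (mod 4), so (17/25) = +(25/17).
Reduce top mod 17: now compute (8/17).
Pull out 2^3: since 17 ≡ 1 (mod 8), (2/17) = +1, so (2/17)^3 = +1.
Reached (1/17) = 1. Collecting the sign flips along the way, the symbol is +1.

1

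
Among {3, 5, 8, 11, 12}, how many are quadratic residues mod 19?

2

(3/19) = -1 → non-residue.
(5/19) = +1 → QR.
(8/19) = -1 → non-residue.
(11/19) = +1 → QR.
(12/19) = -1 → non-residue.
Total quadratic residues among the 5: 2.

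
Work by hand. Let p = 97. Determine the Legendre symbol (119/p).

Euler's criterion: (119/97) ≡ 22^48 (mod 97).
22^2 ≡ 96 (mod 97)
22^4 ≡ 1 (mod 97)
22^8 ≡ 1 (mod 97)
22^16 ≡ 1 (mod 97)
22^32 ≡ 1 (mod 97)
22^48 = 22^(32+16) ≡ 1 (mod 97).
Result is 1, so (119/97) = 1.

1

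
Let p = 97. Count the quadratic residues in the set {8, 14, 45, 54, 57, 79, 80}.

(8/97) = +1 → QR.
(14/97) = -1 → non-residue.
(45/97) = -1 → non-residue.
(54/97) = +1 → QR.
(57/97) = -1 → non-residue.
(79/97) = +1 → QR.
(80/97) = -1 → non-residue.
Total quadratic residues among the 7: 3.

3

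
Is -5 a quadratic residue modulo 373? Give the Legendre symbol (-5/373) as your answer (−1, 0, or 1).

-1

First reduce: -5 ≡ 368 (mod 373).
Pull out 2^4: since 373 ≡ 5 (mod 8), (2/373) = -1, so (2/373)^4 = +1.
Reciprocity: 23 ≡ 3 and 373 ≡ 1 (mod 4), so (23/373) = +(373/23).
Reduce top mod 23: now compute (5/23).
Reciprocity: 5 ≡ 1 and 23 ≡ 3 (mod 4), so (5/23) = +(23/5).
Reduce top mod 5: now compute (3/5).
Reciprocity: 3 ≡ 3 and 5 ≡ 1 (mod 4), so (3/5) = +(5/3).
Reduce top mod 3: now compute (2/3).
Pull out 2: since 3 ≡ 3 (mod 8), (2/3) = -1.
Reached (1/3) = 1. Collecting the sign flips along the way, the symbol is -1.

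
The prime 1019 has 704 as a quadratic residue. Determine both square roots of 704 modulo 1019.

Since 1019 ≡ 3 (mod 4), a square root of 704 is 704^((1019+1)/4) = 704^255 mod 1019.
Repeated squaring: 704^2≡382, 704^4≡207, 704^8≡51, 704^16≡563, 704^32≡60, 704^64≡543, 704^128≡358 (mod 1019).
704^255 = 704^(128+64+32+16+8+4+2+1) ≡ 211 (mod 1019).
Check: 211² = 44521 ≡ 704 (mod 1019). The two roots are 211 and 808.

211, 808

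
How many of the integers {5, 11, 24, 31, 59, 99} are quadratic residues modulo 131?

4

(5/131) = +1 → QR.
(11/131) = +1 → QR.
(24/131) = -1 → non-residue.
(31/131) = -1 → non-residue.
(59/131) = +1 → QR.
(99/131) = +1 → QR.
Total quadratic residues among the 6: 4.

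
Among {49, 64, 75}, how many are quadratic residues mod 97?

(49/97) = +1 → QR.
(64/97) = +1 → QR.
(75/97) = +1 → QR.
Total quadratic residues among the 3: 3.

3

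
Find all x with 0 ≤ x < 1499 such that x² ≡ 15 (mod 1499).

Since 1499 ≡ 3 (mod 4), a square root of 15 is 15^((1499+1)/4) = 15^375 mod 1499.
Repeated squaring: 15^2≡225, 15^4≡1158, 15^8≡858, 15^16≡155, 15^32≡41, 15^64≡182, 15^128≡146, 15^256≡330 (mod 1499).
15^375 = 15^(256+64+32+16+4+2+1) ≡ 1349 (mod 1499).
Check: 1349² = 1819801 ≡ 15 (mod 1499). The two roots are 150 and 1349.

150, 1349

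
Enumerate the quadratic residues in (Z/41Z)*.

Square k = 1,…,20 (k and 41−k give the same square):
1²=1, 2²=4, 3²=9, 4²=16, 5²=25, 6²=36, 7²≡8, 8²≡23, 9²≡40, 10²≡18, 11²≡39, 12²≡21, 13²≡5, 14²≡32, 15²≡20, 16²≡10, 17²≡2, 18²≡37, 19²≡33, 20²≡31 (mod 41).
So the quadratic residues mod 41 are {1, 2, 4, 5, 8, 9, 10, 16, 18, 20, 21, 23, 25, 31, 32, 33, 36, 37, 39, 40}.

1,2,4,5,8,9,10,16,18,20,21,23,25,31,32,33,36,37,39,40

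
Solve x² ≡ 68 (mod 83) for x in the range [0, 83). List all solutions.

20, 63

Since 83 ≡ 3 (mod 4), a square root of 68 is 68^((83+1)/4) = 68^21 mod 83.
Repeated squaring: 68^2≡59, 68^4≡78, 68^8≡25, 68^16≡44 (mod 83).
68^21 = 68^(16+4+1) ≡ 63 (mod 83).
Check: 63² = 3969 ≡ 68 (mod 83). The two roots are 20 and 63.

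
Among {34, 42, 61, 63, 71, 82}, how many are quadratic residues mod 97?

1

(34/97) = -1 → non-residue.
(42/97) = -1 → non-residue.
(61/97) = +1 → QR.
(63/97) = -1 → non-residue.
(71/97) = -1 → non-residue.
(82/97) = -1 → non-residue.
Total quadratic residues among the 6: 1.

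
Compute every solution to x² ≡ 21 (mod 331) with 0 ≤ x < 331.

141, 190

Since 331 ≡ 3 (mod 4), a square root of 21 is 21^((331+1)/4) = 21^83 mod 331.
Repeated squaring: 21^2≡110, 21^4≡184, 21^8≡94, 21^16≡230, 21^32≡271, 21^64≡290 (mod 331).
21^83 = 21^(64+16+2+1) ≡ 141 (mod 331).
Check: 141² = 19881 ≡ 21 (mod 331). The two roots are 141 and 190.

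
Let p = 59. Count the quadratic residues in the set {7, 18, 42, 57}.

2

(7/59) = +1 → QR.
(18/59) = -1 → non-residue.
(42/59) = -1 → non-residue.
(57/59) = +1 → QR.
Total quadratic residues among the 4: 2.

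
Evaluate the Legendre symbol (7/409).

-1

Reciprocity: 7 ≡ 3 and 409 ≡ 1 (mod 4), so (7/409) = +(409/7).
Reduce top mod 7: now compute (3/7).
Reciprocity: 3 ≡ 3 and 7 ≡ 3 (mod 4), so (3/7) = −(7/3).
Reduce top mod 3: now compute (1/3).
Reached (1/3) = 1. Collecting the sign flips along the way, the symbol is -1.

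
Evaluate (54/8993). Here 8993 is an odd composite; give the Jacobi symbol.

-1

Pull out 2: since 8993 ≡ 1 (mod 8), (2/8993) = +1.
Reciprocity: 27 ≡ 3 and 8993 ≡ 1 (mod 4), so (27/8993) = +(8993/27).
Reduce top mod 27: now compute (2/27).
Pull out 2: since 27 ≡ 3 (mod 8), (2/27) = -1.
Reached (1/27) = 1. Collecting the sign flips along the way, the symbol is -1.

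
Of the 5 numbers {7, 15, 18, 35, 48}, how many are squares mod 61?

(7/61) = -1 → non-residue.
(15/61) = +1 → QR.
(18/61) = -1 → non-residue.
(35/61) = -1 → non-residue.
(48/61) = +1 → QR.
Total quadratic residues among the 5: 2.

2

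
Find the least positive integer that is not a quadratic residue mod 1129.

(2/1129) = +1, so 2 is a residue.
(3/1129) = +1, so 3 is a residue.
(4/1129) = +1, so 4 is a residue.
(5/1129) = +1, so 5 is a residue.
(6/1129) = +1, so 6 is a residue.
(7/1129) = +1, so 7 is a residue.
(8/1129) = +1, so 8 is a residue.
(9/1129) = +1, so 9 is a residue.
(10/1129) = +1, so 10 is a residue.
(11/1129) = −1, so 11 is the smallest positive non-residue mod 1129.

11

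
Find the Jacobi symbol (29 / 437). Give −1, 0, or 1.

Reciprocity: 29 ≡ 1 and 437 ≡ 1 (mod 4), so (29/437) = +(437/29).
Reduce top mod 29: now compute (2/29).
Pull out 2: since 29 ≡ 5 (mod 8), (2/29) = -1.
Reached (1/29) = 1. Collecting the sign flips along the way, the symbol is -1.

-1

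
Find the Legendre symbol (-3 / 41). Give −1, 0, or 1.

-1

Euler's criterion: (-3/41) ≡ 38^20 (mod 41).
38^2 ≡ 9 (mod 41)
38^4 ≡ 40 (mod 41)
38^8 ≡ 1 (mod 41)
38^16 ≡ 1 (mod 41)
38^20 = 38^(16+4) ≡ 40 (mod 41).
Result is 40 ≡ −1, so (-3/41) = −1.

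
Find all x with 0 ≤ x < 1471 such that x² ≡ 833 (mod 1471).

48, 1423

Since 1471 ≡ 3 (mod 4), a square root of 833 is 833^((1471+1)/4) = 833^368 mod 1471.
Repeated squaring: 833^2≡1048, 833^4≡938, 833^8≡186, 833^16≡763, 833^32≡1124, 833^64≡1258, 833^128≡1239, 833^256≡868 (mod 1471).
833^368 = 833^(256+64+32+16) ≡ 1423 (mod 1471).
Check: 1423² = 2024929 ≡ 833 (mod 1471). The two roots are 48 and 1423.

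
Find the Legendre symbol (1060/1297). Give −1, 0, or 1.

-1

Pull out 2^2: since 1297 ≡ 1 (mod 8), (2/1297) = +1, so (2/1297)^2 = +1.
Reciprocity: 265 ≡ 1 and 1297 ≡ 1 (mod 4), so (265/1297) = +(1297/265).
Reduce top mod 265: now compute (237/265).
Reciprocity: 237 ≡ 1 and 265 ≡ 1 (mod 4), so (237/265) = +(265/237).
Reduce top mod 237: now compute (28/237).
Pull out 2^2: since 237 ≡ 5 (mod 8), (2/237) = -1, so (2/237)^2 = +1.
Reciprocity: 7 ≡ 3 and 237 ≡ 1 (mod 4), so (7/237) = +(237/7).
Reduce top mod 7: now compute (6/7).
Pull out 2: since 7 ≡ 7 (mod 8), (2/7) = +1.
Reciprocity: 3 ≡ 3 and 7 ≡ 3 (mod 4), so (3/7) = −(7/3).
Reduce top mod 3: now compute (1/3).
Reached (1/3) = 1. Collecting the sign flips along the way, the symbol is -1.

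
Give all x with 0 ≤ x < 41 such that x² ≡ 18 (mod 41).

10, 31

41 ≡ 1 (mod 4), so we find a root by search.
Trying successive values, 10² = 100 ≡ 18 (mod 41). The other root is 41 − 10 = 31.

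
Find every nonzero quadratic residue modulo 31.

Square k = 1,…,15 (k and 31−k give the same square):
1²=1, 2²=4, 3²=9, 4²=16, 5²=25, 6²≡5, 7²≡18, 8²≡2, 9²≡19, 10²≡7, 11²≡28, 12²≡20, 13²≡14, 14²≡10, 15²≡8 (mod 31).
So the quadratic residues mod 31 are {1, 2, 4, 5, 7, 8, 9, 10, 14, 16, 18, 19, 20, 25, 28}.

1,2,4,5,7,8,9,10,14,16,18,19,20,25,28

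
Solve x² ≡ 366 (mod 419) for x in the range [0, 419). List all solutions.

146, 273

Since 419 ≡ 3 (mod 4), a square root of 366 is 366^((419+1)/4) = 366^105 mod 419.
Repeated squaring: 366^2≡295, 366^4≡292, 366^8≡207, 366^16≡111, 366^32≡170, 366^64≡408 (mod 419).
366^105 = 366^(64+32+8+1) ≡ 273 (mod 419).
Check: 273² = 74529 ≡ 366 (mod 419). The two roots are 146 and 273.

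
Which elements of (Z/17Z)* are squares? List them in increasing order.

1, 2, 4, 8, 9, 13, 15, 16

Square k = 1,…,8 (k and 17−k give the same square):
1²=1, 2²=4, 3²=9, 4²=16, 5²≡8, 6²≡2, 7²≡15, 8²≡13 (mod 17).
So the quadratic residues mod 17 are {1, 2, 4, 8, 9, 13, 15, 16}.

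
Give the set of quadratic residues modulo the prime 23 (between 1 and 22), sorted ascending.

Square k = 1,…,11 (k and 23−k give the same square):
1²=1, 2²=4, 3²=9, 4²=16, 5²≡2, 6²≡13, 7²≡3, 8²≡18, 9²≡12, 10²≡8, 11²≡6 (mod 23).
So the quadratic residues mod 23 are {1, 2, 3, 4, 6, 8, 9, 12, 13, 16, 18}.

1 2 3 4 6 8 9 12 13 16 18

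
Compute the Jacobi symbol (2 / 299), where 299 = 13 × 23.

-1

Pull out 2: since 299 ≡ 3 (mod 8), (2/299) = -1.
Reached (1/299) = 1. Collecting the sign flips along the way, the symbol is -1.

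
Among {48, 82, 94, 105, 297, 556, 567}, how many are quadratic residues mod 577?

(48/577) = +1 → QR.
(82/577) = -1 → non-residue.
(94/577) = -1 → non-residue.
(105/577) = +1 → QR.
(297/577) = +1 → QR.
(556/577) = -1 → non-residue.
(567/577) = -1 → non-residue.
Total quadratic residues among the 7: 3.

3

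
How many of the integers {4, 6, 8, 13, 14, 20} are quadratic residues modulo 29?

(4/29) = +1 → QR.
(6/29) = +1 → QR.
(8/29) = -1 → non-residue.
(13/29) = +1 → QR.
(14/29) = -1 → non-residue.
(20/29) = +1 → QR.
Total quadratic residues among the 6: 4.

4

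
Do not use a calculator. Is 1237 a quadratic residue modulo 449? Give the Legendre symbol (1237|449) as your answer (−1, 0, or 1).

Euler's criterion: (1237/449) ≡ 339^224 (mod 449).
339^2 ≡ 426 (mod 449)
339^4 ≡ 80 (mod 449)
339^8 ≡ 114 (mod 449)
339^16 ≡ 424 (mod 449)
339^32 ≡ 176 (mod 449)
339^64 ≡ 444 (mod 449)
339^128 ≡ 25 (mod 449)
339^224 = 339^(128+64+32) ≡ 1 (mod 449).
Result is 1, so (1237/449) = 1.

1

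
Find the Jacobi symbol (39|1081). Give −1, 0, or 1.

Reciprocity: 39 ≡ 3 and 1081 ≡ 1 (mod 4), so (39/1081) = +(1081/39).
Reduce top mod 39: now compute (28/39).
Pull out 2^2: since 39 ≡ 7 (mod 8), (2/39) = +1, so (2/39)^2 = +1.
Reciprocity: 7 ≡ 3 and 39 ≡ 3 (mod 4), so (7/39) = −(39/7).
Reduce top mod 7: now compute (4/7).
Pull out 2^2: since 7 ≡ 7 (mod 8), (2/7) = +1, so (2/7)^2 = +1.
Reached (1/7) = 1. Collecting the sign flips along the way, the symbol is -1.

-1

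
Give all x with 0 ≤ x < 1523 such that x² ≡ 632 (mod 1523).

82, 1441

Since 1523 ≡ 3 (mod 4), a square root of 632 is 632^((1523+1)/4) = 632^381 mod 1523.
Repeated squaring: 632^2≡398, 632^4≡12, 632^8≡144, 632^16≡937, 632^32≡721, 632^64≡498, 632^128≡1278, 632^256≡628 (mod 1523).
632^381 = 632^(256+64+32+16+8+4+1) ≡ 82 (mod 1523).
Check: 82² = 6724 ≡ 632 (mod 1523). The two roots are 82 and 1441.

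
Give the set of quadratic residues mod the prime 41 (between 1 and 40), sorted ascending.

1 2 4 5 8 9 10 16 18 20 21 23 25 31 32 33 36 37 39 40

Square k = 1,…,20 (k and 41−k give the same square):
1²=1, 2²=4, 3²=9, 4²=16, 5²=25, 6²=36, 7²≡8, 8²≡23, 9²≡40, 10²≡18, 11²≡39, 12²≡21, 13²≡5, 14²≡32, 15²≡20, 16²≡10, 17²≡2, 18²≡37, 19²≡33, 20²≡31 (mod 41).
So the quadratic residues mod 41 are {1, 2, 4, 5, 8, 9, 10, 16, 18, 20, 21, 23, 25, 31, 32, 33, 36, 37, 39, 40}.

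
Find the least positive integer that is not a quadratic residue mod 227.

(2/227) = −1, so 2 is the smallest positive non-residue mod 227.

2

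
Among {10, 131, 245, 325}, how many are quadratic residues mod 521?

3

(10/521) = +1 → QR.
(131/521) = -1 → non-residue.
(245/521) = +1 → QR.
(325/521) = +1 → QR.
Total quadratic residues among the 4: 3.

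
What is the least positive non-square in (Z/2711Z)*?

7

(2/2711) = +1, so 2 is a residue.
(3/2711) = +1, so 3 is a residue.
(4/2711) = +1, so 4 is a residue.
(5/2711) = +1, so 5 is a residue.
(6/2711) = +1, so 6 is a residue.
(7/2711) = −1, so 7 is the smallest positive non-residue mod 2711.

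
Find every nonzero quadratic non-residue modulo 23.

Square k = 1,…,11 (k and 23−k give the same square):
1²=1, 2²=4, 3²=9, 4²=16, 5²≡2, 6²≡13, 7²≡3, 8²≡18, 9²≡12, 10²≡8, 11²≡6 (mod 23).
The residues are {1, 2, 3, 4, 6, 8, 9, 12, 13, 16, 18}; the non-residues are the remaining 11 nonzero classes.

5,7,10,11,14,15,17,19,20,21,22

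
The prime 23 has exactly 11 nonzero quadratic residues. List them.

1 2 3 4 6 8 9 12 13 16 18

Square k = 1,…,11 (k and 23−k give the same square):
1²=1, 2²=4, 3²=9, 4²=16, 5²≡2, 6²≡13, 7²≡3, 8²≡18, 9²≡12, 10²≡8, 11²≡6 (mod 23).
So the quadratic residues mod 23 are {1, 2, 3, 4, 6, 8, 9, 12, 13, 16, 18}.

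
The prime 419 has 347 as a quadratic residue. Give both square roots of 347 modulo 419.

157, 262

Since 419 ≡ 3 (mod 4), a square root of 347 is 347^((419+1)/4) = 347^105 mod 419.
Repeated squaring: 347^2≡156, 347^4≡34, 347^8≡318, 347^16≡145, 347^32≡75, 347^64≡178 (mod 419).
347^105 = 347^(64+32+8+1) ≡ 157 (mod 419).
Check: 157² = 24649 ≡ 347 (mod 419). The two roots are 157 and 262.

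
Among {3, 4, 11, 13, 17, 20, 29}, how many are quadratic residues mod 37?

(3/37) = +1 → QR.
(4/37) = +1 → QR.
(11/37) = +1 → QR.
(13/37) = -1 → non-residue.
(17/37) = -1 → non-residue.
(20/37) = -1 → non-residue.
(29/37) = -1 → non-residue.
Total quadratic residues among the 7: 3.

3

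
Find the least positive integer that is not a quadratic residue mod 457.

(2/457) = +1, so 2 is a residue.
(3/457) = +1, so 3 is a residue.
(4/457) = +1, so 4 is a residue.
(5/457) = −1, so 5 is the smallest positive non-residue mod 457.

5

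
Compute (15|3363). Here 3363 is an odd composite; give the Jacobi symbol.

Reciprocity: 15 ≡ 3 and 3363 ≡ 3 (mod 4), so (15/3363) = −(3363/15).
Reduce top mod 15: now compute (3/15).
Reciprocity: 3 ≡ 3 and 15 ≡ 3 (mod 4), so (3/15) = −(15/3).
Reduce top mod 3: now compute (0/3).
Top reduces to 0: gcd > 1, so the symbol is 0.

0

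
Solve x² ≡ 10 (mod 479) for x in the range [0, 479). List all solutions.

Since 479 ≡ 3 (mod 4), a square root of 10 is 10^((479+1)/4) = 10^120 mod 479.
Repeated squaring: 10^2≡100, 10^4≡420, 10^8≡128, 10^16≡98, 10^32≡24, 10^64≡97 (mod 479).
10^120 = 10^(64+32+16+8) ≡ 197 (mod 479).
Check: 197² = 38809 ≡ 10 (mod 479). The two roots are 197 and 282.

197, 282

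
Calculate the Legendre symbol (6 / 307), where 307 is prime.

Pull out 2: since 307 ≡ 3 (mod 8), (2/307) = -1.
Reciprocity: 3 ≡ 3 and 307 ≡ 3 (mod 4), so (3/307) = −(307/3).
Reduce top mod 3: now compute (1/3).
Reached (1/3) = 1. Collecting the sign flips along the way, the symbol is +1.

1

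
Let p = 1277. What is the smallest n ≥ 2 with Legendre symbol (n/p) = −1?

(2/1277) = −1, so 2 is the smallest positive non-residue mod 1277.

2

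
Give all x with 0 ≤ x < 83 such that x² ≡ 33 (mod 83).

Since 83 ≡ 3 (mod 4), a square root of 33 is 33^((83+1)/4) = 33^21 mod 83.
Repeated squaring: 33^2≡10, 33^4≡17, 33^8≡40, 33^16≡23 (mod 83).
33^21 = 33^(16+4+1) ≡ 38 (mod 83).
Check: 38² = 1444 ≡ 33 (mod 83). The two roots are 38 and 45.

38, 45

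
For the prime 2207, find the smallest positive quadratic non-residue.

5

(2/2207) = +1, so 2 is a residue.
(3/2207) = +1, so 3 is a residue.
(4/2207) = +1, so 4 is a residue.
(5/2207) = −1, so 5 is the smallest positive non-residue mod 2207.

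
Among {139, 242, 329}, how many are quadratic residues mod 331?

2

(139/331) = +1 → QR.
(242/331) = -1 → non-residue.
(329/331) = +1 → QR.
Total quadratic residues among the 3: 2.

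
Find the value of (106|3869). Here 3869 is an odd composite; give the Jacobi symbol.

Pull out 2: since 3869 ≡ 5 (mod 8), (2/3869) = -1.
Reciprocity: 53 ≡ 1 and 3869 ≡ 1 (mod 4), so (53/3869) = +(3869/53).
Reduce top mod 53: now compute (0/53).
Top reduces to 0: gcd > 1, so the symbol is 0.

0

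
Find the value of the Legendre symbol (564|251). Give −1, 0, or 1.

Euler's criterion: (564/251) ≡ 62^125 (mod 251).
62^2 ≡ 79 (mod 251)
62^4 ≡ 217 (mod 251)
62^8 ≡ 152 (mod 251)
62^16 ≡ 12 (mod 251)
62^32 ≡ 144 (mod 251)
62^64 ≡ 154 (mod 251)
62^125 = 62^(64+32+16+8+4+1) ≡ 250 (mod 251).
Result is 250 ≡ −1, so (564/251) = −1.

-1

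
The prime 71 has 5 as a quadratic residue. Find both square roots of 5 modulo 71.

Since 71 ≡ 3 (mod 4), a square root of 5 is 5^((71+1)/4) = 5^18 mod 71.
Repeated squaring: 5^2≡25, 5^4≡57, 5^8≡54, 5^16≡5 (mod 71).
5^18 = 5^(16+2) ≡ 54 (mod 71).
Check: 54² = 2916 ≡ 5 (mod 71). The two roots are 17 and 54.

17, 54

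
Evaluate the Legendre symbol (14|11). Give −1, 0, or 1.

1

Euler's criterion: (14/11) ≡ 3^5 (mod 11).
3^2 ≡ 9 (mod 11)
3^4 ≡ 4 (mod 11)
3^5 = 3^(4+1) ≡ 1 (mod 11).
Result is 1, so (14/11) = 1.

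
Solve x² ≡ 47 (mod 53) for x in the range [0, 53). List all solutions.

53 ≡ 1 (mod 4), so we find a root by search.
Trying successive values, 10² = 100 ≡ 47 (mod 53). The other root is 53 − 10 = 43.

10, 43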